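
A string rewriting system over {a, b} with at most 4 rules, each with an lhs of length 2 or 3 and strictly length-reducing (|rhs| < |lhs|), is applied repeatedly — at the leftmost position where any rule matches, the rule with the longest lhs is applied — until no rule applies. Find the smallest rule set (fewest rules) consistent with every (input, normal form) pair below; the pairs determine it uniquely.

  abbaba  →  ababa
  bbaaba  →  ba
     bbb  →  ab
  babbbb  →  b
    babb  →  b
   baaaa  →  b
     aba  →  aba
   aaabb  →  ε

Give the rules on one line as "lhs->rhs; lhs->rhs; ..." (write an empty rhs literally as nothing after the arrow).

  | abbaba => ababa
  | bbaaba => baaba => baaa => ba
  | bbb => ab
  | babbbb => baabb => baab => baa => b

aa->; aab->aa; bb->a; bba->ba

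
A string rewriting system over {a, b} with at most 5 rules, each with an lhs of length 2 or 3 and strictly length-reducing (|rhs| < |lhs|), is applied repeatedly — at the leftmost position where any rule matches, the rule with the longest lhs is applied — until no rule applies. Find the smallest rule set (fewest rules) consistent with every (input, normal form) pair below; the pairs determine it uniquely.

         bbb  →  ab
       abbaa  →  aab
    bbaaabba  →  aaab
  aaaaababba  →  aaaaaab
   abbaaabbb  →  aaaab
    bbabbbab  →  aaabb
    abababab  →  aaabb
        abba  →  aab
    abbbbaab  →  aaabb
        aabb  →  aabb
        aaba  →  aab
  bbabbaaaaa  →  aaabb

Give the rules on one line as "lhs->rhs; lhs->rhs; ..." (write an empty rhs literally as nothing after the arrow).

  | bbb => ab
  | abbaa => aaba => aab
  | bbaaabba => abaabba => abbbba => aabba => aaab
  | aaaaababba => aaaaabbba => aaaaaaba => aaaaaab

ba->b; baa->bb; bba->ab; bbb->ab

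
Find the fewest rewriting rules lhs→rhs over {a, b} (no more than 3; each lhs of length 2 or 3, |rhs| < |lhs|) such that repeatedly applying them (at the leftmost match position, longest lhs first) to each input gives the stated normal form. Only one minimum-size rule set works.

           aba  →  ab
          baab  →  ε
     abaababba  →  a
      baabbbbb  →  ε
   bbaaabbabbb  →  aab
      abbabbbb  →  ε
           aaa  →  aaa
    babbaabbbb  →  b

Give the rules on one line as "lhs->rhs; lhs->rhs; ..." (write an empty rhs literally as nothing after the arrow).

abb->; ba->b; bb->

  | aba => ab
  | baab => bab => bb => ε
  | abaababba => abababba => abbabba => abba => a
  | baabbbbb => babbbbb => bbbbbb => bbbb => bb => ε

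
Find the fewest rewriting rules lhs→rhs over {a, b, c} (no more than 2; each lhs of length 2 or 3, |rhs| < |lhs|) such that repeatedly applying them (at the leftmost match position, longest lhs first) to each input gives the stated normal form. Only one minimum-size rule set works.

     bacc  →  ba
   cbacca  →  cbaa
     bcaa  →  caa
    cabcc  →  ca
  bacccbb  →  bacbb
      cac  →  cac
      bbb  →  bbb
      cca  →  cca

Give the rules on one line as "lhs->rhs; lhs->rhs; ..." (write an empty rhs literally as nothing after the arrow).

acc->a; bc->c

  | bacc => ba
  | cbacca => cbaa
  | bcaa => caa
  | cabcc => cacc => ca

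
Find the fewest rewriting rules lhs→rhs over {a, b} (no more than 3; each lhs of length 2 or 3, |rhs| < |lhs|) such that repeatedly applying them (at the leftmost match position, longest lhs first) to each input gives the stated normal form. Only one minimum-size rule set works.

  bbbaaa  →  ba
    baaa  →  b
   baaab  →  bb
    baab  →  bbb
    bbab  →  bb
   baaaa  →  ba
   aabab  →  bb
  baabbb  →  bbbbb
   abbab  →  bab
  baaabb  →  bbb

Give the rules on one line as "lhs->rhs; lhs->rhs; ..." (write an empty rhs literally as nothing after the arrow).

aa->b; bba->aa

  | bbbaaa => baaaa => bbaa => aaa => ba
  | baaa => bba => aa => b
  | baaab => bbab => aab => bb
  | baab => bbb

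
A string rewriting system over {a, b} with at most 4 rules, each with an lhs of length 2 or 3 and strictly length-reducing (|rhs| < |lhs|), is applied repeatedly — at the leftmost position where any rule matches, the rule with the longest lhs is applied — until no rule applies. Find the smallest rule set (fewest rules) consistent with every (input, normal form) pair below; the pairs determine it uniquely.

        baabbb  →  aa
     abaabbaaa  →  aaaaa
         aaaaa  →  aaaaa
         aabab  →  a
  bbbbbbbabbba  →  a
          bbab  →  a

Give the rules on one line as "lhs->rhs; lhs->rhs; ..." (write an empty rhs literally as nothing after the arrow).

  | baabbb => aabbb => aab => aa
  | abaabbaaa => baabbaaa => aabbaaa => aaaaa
  | aaaaa
  | aabab => abab => bab => ab => a

ab->a; aba->ba; abb->a; ba->a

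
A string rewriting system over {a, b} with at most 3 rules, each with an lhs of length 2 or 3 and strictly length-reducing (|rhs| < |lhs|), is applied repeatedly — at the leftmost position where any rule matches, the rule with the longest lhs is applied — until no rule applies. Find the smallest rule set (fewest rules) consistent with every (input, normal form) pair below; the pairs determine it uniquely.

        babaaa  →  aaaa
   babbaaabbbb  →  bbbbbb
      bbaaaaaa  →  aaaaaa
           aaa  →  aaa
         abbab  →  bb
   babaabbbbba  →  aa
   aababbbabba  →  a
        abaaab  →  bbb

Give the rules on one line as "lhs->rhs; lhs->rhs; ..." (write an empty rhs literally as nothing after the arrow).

aab->bb; ba->a

  | babaaa => abaaa => aaaa
  | babbaaabbbb => abbaaabbbb => abaaabbbb => aaaabbbb => aabbbbb => bbbbbb
  | bbaaaaaa => baaaaaa => aaaaaa
  | aaa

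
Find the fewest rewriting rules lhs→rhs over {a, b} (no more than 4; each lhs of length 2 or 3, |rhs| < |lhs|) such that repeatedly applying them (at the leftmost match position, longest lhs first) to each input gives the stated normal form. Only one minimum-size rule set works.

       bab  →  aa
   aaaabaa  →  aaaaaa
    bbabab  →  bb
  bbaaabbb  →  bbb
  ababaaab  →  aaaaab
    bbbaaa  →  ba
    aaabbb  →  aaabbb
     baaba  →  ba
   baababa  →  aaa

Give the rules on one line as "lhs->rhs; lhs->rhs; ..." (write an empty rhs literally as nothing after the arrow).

aba->aa; baa->; bab->aa; bba->b

  | bab => aa
  | aaaabaa => aaaaaa
  | bbabab => bbab => bb
  | bbaaabbb => baabbb => bbb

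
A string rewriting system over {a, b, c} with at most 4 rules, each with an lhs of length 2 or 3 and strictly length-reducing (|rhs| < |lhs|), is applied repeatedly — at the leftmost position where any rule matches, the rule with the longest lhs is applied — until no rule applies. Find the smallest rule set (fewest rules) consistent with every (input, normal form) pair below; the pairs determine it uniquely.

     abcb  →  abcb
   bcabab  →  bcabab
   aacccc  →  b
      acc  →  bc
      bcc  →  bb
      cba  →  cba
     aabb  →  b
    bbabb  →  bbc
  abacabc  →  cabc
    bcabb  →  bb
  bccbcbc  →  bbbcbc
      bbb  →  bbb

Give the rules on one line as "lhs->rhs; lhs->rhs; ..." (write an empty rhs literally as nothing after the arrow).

  | abcb
  | bcabab
  | aacccc => abccc => abbc => cc => b
  | acc => bc

abb->c; ac->b; cc->b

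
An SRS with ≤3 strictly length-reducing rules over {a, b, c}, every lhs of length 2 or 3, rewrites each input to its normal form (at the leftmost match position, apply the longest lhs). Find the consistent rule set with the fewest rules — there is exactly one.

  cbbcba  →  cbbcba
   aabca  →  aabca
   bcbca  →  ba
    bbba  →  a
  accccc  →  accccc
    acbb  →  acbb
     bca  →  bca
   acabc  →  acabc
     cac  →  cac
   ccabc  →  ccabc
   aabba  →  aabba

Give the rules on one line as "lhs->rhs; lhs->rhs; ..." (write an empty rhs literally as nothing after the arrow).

bbb->; cbc->

  | cbbcba
  | aabca
  | bcbca => ba
  | bbba => a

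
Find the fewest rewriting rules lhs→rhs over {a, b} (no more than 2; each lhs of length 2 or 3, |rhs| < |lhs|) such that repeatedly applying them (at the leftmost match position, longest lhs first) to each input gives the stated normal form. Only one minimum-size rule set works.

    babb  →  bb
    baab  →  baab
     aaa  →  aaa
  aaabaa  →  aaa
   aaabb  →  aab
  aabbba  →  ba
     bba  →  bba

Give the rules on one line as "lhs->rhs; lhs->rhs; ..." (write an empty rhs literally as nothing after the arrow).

aba->; abb->b

  | babb => bb
  | baab
  | aaa
  | aaabaa => aaa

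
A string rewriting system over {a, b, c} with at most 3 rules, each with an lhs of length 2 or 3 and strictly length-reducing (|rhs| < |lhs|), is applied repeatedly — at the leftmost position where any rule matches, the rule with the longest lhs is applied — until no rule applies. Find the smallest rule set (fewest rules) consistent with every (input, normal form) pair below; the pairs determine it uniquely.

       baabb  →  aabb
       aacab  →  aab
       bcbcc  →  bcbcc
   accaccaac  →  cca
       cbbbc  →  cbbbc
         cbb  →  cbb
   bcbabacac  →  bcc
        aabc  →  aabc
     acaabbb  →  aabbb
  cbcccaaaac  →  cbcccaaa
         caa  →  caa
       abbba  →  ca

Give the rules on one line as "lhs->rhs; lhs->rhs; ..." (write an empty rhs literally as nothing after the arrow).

  | baabb => aabb
  | aacab => aab
  | bcbcc
  | accaccaac => caccaac => ccaac => cca

aba->ca; ac->; ba->a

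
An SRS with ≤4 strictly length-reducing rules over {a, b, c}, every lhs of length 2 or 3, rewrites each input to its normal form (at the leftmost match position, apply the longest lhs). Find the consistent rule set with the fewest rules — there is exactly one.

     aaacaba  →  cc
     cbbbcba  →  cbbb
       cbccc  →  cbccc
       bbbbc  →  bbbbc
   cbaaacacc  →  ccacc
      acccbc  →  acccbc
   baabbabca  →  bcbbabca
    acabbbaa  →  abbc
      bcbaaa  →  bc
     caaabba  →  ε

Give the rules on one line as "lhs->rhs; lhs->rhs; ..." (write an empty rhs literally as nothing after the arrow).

aa->c; cab->; cba->

  | aaacaba => cacaba => caa => cc
  | cbbbcba => cbbb
  | cbccc
  | bbbbc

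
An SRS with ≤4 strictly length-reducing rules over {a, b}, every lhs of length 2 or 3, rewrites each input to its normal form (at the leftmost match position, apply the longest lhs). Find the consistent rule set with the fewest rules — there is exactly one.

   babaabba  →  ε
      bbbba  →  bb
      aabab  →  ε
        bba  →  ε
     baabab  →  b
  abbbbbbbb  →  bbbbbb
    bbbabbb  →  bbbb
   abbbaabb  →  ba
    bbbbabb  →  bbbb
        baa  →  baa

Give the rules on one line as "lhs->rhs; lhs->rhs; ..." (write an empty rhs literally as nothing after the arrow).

aba->b; abb->; bba->

  | babaabba => bbabba => bba => ε
  | bbbba => bb
  | aabab => abb => ε
  | bba => ε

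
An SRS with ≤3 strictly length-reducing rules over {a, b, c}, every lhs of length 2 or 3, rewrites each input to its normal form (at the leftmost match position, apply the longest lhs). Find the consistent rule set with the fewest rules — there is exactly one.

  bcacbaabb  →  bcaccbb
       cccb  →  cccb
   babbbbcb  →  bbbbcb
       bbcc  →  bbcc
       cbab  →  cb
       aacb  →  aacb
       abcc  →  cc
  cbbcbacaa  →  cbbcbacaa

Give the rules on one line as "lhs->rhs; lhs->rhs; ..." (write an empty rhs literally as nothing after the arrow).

ab->; baa->c

  | bcacbaabb => bcaccbb
  | cccb
  | babbbbcb => bbbbcb
  | bbcc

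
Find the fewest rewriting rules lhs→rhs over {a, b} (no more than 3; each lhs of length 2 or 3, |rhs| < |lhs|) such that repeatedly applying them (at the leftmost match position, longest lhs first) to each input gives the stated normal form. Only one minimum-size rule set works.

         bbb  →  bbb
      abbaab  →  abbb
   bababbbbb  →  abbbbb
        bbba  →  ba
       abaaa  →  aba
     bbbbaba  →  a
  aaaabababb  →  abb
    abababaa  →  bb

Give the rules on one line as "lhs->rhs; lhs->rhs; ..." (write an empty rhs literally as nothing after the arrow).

  | bbb
  | abbaab => abaab => abbb
  | bababbbbb => abbbbb
  | bbba => bba => ba

aa->b; bab->; bba->ba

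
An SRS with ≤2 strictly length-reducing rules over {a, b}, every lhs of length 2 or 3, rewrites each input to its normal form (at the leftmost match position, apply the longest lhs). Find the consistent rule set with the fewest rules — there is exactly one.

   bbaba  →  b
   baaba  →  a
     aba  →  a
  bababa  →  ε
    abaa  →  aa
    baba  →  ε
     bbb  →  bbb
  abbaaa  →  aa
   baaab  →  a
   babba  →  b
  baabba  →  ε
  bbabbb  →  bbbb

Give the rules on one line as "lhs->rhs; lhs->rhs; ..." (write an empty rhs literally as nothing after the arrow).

ab->; ba->

  | bbaba => bba => b
  | baaba => aba => a
  | aba => a
  | bababa => baba => ba => ε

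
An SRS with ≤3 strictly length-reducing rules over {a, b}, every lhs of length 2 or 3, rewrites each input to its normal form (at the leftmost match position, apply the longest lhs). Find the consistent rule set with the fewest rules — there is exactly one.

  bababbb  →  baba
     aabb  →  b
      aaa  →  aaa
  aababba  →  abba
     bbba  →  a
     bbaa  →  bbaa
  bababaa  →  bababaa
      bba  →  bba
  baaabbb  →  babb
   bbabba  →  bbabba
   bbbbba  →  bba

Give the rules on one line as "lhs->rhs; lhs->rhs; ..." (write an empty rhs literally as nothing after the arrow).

  | bababbb => baba
  | aabb => b
  | aaa
  | aababba => abba

aab->; bbb->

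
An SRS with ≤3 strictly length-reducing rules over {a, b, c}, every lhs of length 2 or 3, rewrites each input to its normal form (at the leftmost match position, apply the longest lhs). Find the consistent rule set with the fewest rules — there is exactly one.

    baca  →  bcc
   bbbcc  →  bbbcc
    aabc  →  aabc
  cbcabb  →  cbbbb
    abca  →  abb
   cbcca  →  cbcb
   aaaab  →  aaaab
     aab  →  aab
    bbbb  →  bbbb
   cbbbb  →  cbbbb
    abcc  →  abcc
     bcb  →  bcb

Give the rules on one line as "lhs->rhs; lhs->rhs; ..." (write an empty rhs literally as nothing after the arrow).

  | baca => bcc
  | bbbcc
  | aabc
  | cbcabb => cbbbb

aca->cc; ca->b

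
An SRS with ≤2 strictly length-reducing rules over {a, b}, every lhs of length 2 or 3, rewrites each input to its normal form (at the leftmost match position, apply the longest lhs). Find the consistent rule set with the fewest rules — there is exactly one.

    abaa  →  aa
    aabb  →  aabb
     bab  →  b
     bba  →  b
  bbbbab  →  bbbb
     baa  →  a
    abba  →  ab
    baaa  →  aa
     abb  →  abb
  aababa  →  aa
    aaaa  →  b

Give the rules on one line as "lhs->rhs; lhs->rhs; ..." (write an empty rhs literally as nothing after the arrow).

aaa->bb; ba->

  | abaa => aa
  | aabb
  | bab => b
  | bba => b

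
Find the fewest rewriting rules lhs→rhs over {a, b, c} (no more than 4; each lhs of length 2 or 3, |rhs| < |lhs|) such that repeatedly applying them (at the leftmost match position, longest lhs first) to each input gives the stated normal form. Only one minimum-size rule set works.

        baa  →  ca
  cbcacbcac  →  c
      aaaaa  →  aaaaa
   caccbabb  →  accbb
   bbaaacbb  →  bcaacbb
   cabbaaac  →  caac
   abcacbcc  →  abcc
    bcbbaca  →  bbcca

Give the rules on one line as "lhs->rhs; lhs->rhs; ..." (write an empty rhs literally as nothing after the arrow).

  | baa => ca
  | cbcacbcac => bcacbcac => babcac => cbcac => bcac => ba => c
  | aaaaa
  | caccbabb => acbabb => accbb

ba->c; cab->; cac->a; cbc->bc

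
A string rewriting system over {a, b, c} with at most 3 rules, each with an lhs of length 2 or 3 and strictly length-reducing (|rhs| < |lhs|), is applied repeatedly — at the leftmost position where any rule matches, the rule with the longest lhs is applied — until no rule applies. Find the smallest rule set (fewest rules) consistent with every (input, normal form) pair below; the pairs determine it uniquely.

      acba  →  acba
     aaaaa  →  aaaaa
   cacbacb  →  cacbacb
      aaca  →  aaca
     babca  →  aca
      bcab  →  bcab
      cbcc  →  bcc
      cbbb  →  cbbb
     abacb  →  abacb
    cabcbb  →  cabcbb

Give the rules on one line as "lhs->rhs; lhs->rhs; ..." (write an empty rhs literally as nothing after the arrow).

bab->a; cbc->bc

  | acba
  | aaaaa
  | cacbacb
  | aaca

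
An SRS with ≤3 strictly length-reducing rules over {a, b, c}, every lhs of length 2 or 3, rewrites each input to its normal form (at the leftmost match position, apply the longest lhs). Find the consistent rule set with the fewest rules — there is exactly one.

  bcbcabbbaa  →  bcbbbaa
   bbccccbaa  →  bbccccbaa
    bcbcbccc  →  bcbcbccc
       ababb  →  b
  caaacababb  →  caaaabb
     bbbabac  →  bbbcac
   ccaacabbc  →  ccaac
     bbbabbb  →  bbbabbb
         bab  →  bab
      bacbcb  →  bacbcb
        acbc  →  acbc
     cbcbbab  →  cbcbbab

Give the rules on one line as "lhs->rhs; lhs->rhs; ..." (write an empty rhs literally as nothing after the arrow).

  | bcbcabbbaa => bcbbbaa
  | bbccccbaa
  | bcbcbccc
  | ababb => cabb => b

aba->ca; abc->ac; cab->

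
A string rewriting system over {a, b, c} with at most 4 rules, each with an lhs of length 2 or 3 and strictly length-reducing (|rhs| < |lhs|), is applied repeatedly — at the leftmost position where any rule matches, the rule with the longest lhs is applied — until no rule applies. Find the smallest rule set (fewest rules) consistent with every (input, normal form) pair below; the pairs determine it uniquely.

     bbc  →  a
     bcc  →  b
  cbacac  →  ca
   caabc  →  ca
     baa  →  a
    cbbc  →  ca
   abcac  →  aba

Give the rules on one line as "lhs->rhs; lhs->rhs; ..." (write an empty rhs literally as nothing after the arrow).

  | bbc => ac => a
  | bcc => bc => b
  | cbacac => cbaac => cbbc => cac => ca
  | caabc => cbbc => cac => ca

aa->b; ac->a; bb->a; bc->b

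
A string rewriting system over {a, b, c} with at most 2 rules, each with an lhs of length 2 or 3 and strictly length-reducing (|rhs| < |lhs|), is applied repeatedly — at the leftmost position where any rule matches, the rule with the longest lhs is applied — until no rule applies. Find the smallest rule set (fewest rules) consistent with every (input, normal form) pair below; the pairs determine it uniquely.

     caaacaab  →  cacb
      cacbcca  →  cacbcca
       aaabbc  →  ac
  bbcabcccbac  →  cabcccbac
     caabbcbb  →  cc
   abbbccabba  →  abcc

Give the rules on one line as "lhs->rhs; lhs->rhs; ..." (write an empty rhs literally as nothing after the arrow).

  | caaacaab => cacaab => cacb
  | cacbcca
  | aaabbc => abbc => ac
  | bbcabcccbac => cabcccbac

aa->; bb->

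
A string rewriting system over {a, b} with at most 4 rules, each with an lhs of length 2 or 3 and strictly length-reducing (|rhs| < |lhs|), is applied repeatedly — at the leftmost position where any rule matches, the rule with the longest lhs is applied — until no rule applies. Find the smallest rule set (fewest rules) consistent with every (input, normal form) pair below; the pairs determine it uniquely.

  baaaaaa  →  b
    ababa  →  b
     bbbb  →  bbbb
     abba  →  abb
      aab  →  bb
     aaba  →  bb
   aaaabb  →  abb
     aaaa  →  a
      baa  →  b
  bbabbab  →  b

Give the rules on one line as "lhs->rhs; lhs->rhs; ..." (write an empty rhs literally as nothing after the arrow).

aa->b; aaa->; ba->b; bab->

  | baaaaaa => baaaaa => baaaa => baaa => baa => ba => b
  | ababa => aa => b
  | bbbb
  | abba => abb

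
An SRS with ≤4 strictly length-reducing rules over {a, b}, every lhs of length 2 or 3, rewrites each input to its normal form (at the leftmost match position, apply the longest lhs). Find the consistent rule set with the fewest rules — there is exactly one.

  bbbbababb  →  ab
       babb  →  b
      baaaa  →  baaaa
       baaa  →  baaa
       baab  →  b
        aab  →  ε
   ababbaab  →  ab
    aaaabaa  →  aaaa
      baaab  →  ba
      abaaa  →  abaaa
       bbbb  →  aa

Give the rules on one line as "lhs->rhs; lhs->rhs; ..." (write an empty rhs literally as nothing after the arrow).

  | bbbbababb => abbababb => ababb => ab
  | babb => b
  | baaaa
  | baaa

aab->; bab->; bb->a; bba->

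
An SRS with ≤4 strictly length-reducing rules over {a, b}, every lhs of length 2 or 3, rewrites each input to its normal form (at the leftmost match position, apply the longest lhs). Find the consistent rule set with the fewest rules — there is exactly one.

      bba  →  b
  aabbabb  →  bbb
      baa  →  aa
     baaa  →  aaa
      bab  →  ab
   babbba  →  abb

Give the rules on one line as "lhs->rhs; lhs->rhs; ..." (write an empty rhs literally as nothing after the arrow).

  | bba => b
  | aabbabb => bbabb => bbb
  | baa => aa
  | baaa => aaa

aab->b; ba->a; bba->b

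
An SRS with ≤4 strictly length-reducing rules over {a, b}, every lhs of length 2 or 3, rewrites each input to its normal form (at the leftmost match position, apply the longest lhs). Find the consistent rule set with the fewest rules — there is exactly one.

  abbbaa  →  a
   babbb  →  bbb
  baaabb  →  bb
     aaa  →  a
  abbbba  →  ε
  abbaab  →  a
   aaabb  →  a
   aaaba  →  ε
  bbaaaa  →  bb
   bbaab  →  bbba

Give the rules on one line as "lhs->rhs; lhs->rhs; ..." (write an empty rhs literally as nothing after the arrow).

aa->; aab->ba; ab->a; bab->b

  | abbbaa => abbaa => abaa => aaa => a
  | babbb => bbb
  | baaabb => babb => bb
  | aaa => a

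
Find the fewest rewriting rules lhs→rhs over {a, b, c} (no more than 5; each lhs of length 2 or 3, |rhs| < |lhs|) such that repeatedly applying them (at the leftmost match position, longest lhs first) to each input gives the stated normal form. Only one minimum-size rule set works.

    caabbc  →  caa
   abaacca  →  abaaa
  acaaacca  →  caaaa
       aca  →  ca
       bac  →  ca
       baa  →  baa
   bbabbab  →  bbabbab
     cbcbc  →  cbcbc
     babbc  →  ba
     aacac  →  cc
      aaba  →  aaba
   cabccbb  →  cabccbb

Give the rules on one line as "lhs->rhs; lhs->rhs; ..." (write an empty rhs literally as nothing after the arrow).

  | caabbc => caa
  | abaacca => abaaa
  | acaaacca => caaacca => caaaa
  | aca => ca

ac->c; acc->a; bac->ca; bbc->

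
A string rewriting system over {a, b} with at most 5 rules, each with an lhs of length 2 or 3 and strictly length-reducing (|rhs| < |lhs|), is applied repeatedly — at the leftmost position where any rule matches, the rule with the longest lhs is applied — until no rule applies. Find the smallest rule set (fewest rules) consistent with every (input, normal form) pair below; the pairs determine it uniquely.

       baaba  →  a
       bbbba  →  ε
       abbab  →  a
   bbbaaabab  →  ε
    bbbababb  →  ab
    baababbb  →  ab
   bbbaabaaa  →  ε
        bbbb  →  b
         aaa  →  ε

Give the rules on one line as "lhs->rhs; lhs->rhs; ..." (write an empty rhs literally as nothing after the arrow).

aa->b; ba->; bab->; bb->b

  | baaba => aba => a
  | bbbba => bbba => bba => ba => ε
  | abbab => abab => a
  | bbbaaabab => bbaaabab => baaabab => aabab => bbab => bab => ε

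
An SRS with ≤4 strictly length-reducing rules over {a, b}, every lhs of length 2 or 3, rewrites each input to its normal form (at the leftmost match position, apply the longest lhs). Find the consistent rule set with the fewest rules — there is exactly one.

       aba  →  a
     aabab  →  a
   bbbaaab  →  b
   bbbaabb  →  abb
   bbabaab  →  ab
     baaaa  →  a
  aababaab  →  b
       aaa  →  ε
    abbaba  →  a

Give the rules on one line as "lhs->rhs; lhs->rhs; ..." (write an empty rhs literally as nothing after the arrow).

aa->a; aaa->; ba->a; bab->

  | aba => aa => a
  | aabab => abab => a
  | bbbaaab => bbaaab => baaab => aaab => b
  | bbbaabb => bbaabb => baabb => aabb => abb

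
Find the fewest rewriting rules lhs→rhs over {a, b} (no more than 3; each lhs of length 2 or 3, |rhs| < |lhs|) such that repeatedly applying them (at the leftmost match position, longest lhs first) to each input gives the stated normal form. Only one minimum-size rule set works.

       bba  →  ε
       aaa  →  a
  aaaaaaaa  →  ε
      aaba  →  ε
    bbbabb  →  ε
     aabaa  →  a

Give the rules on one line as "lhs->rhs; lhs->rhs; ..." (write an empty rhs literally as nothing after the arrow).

aa->; ba->; bb->a

  | bba => aa => ε
  | aaa => a
  | aaaaaaaa => aaaaaa => aaaa => aa => ε
  | aaba => ba => ε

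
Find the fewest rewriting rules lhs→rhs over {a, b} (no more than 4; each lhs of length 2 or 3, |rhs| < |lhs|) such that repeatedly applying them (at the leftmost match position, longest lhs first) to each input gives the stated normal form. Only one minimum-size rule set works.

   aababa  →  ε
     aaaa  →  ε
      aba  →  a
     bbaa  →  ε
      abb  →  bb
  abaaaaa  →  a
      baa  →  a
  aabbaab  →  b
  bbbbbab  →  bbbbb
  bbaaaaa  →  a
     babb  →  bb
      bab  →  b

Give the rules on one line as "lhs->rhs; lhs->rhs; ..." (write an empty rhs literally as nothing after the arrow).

  | aababa => baba => ba => ε
  | aaaa => aa => ε
  | aba => a
  | bbaa => ba => ε

aa->; abb->bb; ba->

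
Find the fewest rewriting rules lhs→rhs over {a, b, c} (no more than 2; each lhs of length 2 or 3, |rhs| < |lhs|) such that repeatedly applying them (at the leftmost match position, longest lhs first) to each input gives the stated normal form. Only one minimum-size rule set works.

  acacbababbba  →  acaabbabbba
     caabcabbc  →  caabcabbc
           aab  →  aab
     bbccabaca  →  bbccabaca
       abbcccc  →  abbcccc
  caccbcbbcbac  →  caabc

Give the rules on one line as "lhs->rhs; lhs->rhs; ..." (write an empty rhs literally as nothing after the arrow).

cb->; cba->ab

  | acacbababbba => acaabbabbba
  | caabcabbc
  | aab
  | bbccabaca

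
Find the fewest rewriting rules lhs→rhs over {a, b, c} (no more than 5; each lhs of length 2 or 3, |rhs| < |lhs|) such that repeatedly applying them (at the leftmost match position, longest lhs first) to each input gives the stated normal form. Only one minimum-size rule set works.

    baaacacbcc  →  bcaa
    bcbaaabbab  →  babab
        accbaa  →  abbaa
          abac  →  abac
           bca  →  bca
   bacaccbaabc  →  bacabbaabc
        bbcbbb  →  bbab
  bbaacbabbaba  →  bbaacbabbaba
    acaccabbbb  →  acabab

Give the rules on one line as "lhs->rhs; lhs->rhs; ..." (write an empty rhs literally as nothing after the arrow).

  | baaacacbcc => bcacbcc => bcacbb => bcaa
  | bcbaaabbab => bcbbbab => babab
  | accbaa => abbaa
  | abac

aaa->; bbb->; cbb->a; cc->b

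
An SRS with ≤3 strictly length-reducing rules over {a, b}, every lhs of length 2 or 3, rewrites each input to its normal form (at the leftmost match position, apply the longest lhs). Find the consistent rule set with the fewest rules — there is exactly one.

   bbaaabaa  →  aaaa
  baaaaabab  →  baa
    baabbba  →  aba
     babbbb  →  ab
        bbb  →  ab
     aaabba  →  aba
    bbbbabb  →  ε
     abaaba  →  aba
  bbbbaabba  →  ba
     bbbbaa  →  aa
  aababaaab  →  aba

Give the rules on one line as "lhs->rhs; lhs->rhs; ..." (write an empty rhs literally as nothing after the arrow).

  | bbaaabaa => aaaabaa => aaaa
  | baaaaabab => baaaab => baa
  | baabbba => bbba => aba
  | babbbb => bbb => ab

aab->; abb->; bb->a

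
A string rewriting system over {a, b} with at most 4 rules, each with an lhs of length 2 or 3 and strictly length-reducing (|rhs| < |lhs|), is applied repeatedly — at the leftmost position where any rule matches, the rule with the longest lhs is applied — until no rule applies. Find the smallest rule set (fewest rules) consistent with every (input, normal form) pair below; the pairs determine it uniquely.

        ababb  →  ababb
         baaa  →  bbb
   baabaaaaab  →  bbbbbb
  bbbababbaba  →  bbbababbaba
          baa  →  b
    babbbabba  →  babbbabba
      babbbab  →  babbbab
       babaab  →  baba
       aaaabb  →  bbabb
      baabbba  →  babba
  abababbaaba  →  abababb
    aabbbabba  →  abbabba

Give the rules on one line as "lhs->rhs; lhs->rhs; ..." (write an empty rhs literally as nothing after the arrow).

aa->; aaa->bb; aab->a

  | ababb
  | baaa => bbb
  | baabaaaaab => baaaaaab => bbbaaab => bbbbbb
  | bbbababbaba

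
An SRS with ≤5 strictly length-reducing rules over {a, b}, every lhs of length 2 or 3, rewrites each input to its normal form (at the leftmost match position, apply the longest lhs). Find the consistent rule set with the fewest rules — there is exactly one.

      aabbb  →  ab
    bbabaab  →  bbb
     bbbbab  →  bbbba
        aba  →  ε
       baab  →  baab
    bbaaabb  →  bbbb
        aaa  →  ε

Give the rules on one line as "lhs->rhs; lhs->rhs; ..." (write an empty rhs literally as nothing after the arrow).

aaa->; aba->; abb->; bab->ba

  | aabbb => ab
  | bbabaab => bbaaab => bbb
  | bbbbab => bbbba
  | aba => ε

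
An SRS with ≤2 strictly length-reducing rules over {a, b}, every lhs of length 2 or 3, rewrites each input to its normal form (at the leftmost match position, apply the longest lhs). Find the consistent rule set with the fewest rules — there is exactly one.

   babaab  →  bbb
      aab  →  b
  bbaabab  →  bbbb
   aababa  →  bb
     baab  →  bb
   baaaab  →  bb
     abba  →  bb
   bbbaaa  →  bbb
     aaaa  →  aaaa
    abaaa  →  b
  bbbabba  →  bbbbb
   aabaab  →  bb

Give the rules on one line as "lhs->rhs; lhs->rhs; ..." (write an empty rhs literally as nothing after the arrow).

  | babaab => bbaab => bbab => bbb
  | aab => ab => b
  | bbaabab => bbabab => bbbab => bbbb
  | aababa => ababa => baba => bba => bb

ab->b; ba->b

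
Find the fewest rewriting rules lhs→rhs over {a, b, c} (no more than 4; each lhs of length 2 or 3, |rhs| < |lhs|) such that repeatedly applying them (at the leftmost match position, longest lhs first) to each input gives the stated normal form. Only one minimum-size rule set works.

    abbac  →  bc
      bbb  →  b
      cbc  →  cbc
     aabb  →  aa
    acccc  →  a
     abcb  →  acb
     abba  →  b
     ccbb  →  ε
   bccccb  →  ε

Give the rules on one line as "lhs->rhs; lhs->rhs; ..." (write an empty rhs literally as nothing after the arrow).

ab->a; aba->b; bb->; cc->

  | abbac => abac => bc
  | bbb => b
  | cbc
  | aabb => aab => aa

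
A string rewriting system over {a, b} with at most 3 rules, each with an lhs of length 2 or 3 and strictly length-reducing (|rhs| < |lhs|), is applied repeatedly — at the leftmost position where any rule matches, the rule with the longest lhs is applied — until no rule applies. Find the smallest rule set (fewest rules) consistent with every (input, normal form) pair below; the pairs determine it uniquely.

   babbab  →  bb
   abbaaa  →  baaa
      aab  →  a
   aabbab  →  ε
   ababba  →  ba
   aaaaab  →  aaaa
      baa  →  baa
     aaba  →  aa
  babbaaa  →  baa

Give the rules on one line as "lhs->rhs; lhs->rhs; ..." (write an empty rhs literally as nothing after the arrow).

  | babbab => bbab => bb
  | abbaaa => baaa
  | aab => a
  | aabbab => abab => ab => ε

ab->; bba->b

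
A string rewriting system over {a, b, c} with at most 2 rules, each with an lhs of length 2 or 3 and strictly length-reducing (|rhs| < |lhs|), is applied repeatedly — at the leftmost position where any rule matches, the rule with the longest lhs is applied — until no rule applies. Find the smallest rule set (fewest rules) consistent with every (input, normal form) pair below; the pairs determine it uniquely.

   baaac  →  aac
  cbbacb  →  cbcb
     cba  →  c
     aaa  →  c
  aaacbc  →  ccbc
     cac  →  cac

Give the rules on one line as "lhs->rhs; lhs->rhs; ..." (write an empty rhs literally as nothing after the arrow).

aaa->c; ba->

  | baaac => aac
  | cbbacb => cbcb
  | cba => c
  | aaa => c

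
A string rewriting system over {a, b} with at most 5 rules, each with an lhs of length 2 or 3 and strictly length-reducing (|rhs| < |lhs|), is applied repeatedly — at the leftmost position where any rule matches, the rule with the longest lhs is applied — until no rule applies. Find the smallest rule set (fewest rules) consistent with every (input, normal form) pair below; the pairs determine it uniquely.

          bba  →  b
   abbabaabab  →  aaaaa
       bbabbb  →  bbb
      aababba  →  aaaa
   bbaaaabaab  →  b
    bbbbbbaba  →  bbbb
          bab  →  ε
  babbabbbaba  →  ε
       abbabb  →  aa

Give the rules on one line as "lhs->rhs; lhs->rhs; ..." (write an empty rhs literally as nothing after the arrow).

  | bba => b
  | abbabaabab => ababaabab => aabaabab => aaaabab => aaaaab => aaaaa
  | bbabbb => bbb
  | aababba => aaabba => aaaba => aaaa

ab->a; ba->; baa->; bab->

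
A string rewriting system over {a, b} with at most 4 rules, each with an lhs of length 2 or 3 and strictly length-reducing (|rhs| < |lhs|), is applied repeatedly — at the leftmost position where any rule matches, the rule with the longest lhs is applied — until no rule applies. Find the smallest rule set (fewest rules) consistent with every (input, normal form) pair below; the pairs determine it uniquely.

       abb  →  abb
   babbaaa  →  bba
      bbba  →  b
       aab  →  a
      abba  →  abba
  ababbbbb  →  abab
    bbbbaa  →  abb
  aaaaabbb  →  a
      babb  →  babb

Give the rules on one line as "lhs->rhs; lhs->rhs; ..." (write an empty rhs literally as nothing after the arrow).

aa->b; aab->a; bbb->a

  | abb
  | babbaaa => babbba => baaa => bba
  | bbba => aa => b
  | aab => a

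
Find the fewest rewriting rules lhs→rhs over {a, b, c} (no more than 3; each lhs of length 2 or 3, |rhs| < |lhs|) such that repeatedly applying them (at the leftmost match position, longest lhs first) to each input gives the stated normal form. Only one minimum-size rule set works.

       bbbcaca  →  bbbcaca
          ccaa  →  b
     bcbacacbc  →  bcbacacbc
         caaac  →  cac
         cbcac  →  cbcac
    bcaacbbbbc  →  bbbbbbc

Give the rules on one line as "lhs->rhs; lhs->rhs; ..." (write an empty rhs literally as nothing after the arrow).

  | bbbcaca
  | ccaa => baa => b
  | bcbacacbc
  | caaac => cac

aa->; cc->b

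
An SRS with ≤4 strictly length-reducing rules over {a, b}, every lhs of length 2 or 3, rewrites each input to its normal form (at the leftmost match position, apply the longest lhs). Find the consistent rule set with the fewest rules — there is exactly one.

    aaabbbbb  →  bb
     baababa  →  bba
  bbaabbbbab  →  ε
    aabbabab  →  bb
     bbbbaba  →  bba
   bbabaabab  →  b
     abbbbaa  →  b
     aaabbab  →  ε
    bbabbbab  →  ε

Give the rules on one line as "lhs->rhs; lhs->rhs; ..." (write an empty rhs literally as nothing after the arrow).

aa->; aab->aa; ab->b; bbb->

  | aaabbbbb => abbbbb => bbbbb => bb
  | baababa => baaaba => baba => bba
  | bbaabbbbab => bbaabbbab => bbaabbab => bbaabab => bbaaab => bbab => bbb => ε
  | aabbabab => aababab => aaabab => abab => bab => bb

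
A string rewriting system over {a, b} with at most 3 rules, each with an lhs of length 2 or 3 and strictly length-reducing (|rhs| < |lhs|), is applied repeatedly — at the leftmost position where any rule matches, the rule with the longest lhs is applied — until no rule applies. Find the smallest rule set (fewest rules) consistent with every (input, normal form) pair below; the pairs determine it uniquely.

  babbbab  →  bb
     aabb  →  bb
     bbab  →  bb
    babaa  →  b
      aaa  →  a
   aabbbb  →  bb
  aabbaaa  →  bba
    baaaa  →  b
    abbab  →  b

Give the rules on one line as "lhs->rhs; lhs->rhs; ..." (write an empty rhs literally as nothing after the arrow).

  | babbbab => bbbab => bbab => bb
  | aabb => bb
  | bbab => bb
  | babaa => baa => b

aa->; ab->; bbb->bb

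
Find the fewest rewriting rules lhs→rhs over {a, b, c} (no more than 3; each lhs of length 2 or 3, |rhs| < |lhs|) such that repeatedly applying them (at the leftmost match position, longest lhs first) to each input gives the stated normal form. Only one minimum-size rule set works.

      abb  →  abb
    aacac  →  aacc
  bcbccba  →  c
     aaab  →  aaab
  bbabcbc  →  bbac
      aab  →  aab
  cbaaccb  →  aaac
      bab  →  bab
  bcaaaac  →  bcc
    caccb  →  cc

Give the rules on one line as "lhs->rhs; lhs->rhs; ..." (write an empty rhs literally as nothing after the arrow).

bcb->; ca->c; cb->a

  | abb
  | aacac => aacc
  | bcbccba => ccba => caa => ca => c
  | aaab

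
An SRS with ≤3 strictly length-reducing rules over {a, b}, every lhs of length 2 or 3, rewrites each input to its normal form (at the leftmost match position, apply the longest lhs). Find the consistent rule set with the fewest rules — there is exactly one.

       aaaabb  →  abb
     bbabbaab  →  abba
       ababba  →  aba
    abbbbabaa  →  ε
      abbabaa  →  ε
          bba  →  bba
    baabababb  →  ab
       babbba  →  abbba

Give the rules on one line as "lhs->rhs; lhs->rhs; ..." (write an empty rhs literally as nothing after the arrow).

aaa->; aab->a; bab->ab

  | aaaabb => abb
  | bbabbaab => babbaab => abbaab => abba
  | ababba => aabba => aba
  | abbbbabaa => abbbabaa => abbabaa => ababaa => aabaa => aaa => ε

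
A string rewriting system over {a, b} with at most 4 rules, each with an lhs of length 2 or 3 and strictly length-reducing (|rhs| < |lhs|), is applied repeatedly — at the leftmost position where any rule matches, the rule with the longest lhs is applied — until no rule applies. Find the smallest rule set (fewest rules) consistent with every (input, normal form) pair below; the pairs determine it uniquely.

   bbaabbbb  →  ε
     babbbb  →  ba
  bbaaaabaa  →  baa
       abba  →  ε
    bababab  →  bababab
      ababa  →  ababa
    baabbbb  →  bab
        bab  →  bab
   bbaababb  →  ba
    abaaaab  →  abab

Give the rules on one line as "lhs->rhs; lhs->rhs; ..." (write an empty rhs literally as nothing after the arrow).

aaa->bb; aab->a; bb->; bba->aa

  | bbaabbbb => aaabbbb => bbbbbb => bbbb => bb => ε
  | babbbb => babb => ba
  | bbaaaabaa => aaaaabaa => bbaabaa => aaabaa => bbbaa => baa
  | abba => aaa => bb => ε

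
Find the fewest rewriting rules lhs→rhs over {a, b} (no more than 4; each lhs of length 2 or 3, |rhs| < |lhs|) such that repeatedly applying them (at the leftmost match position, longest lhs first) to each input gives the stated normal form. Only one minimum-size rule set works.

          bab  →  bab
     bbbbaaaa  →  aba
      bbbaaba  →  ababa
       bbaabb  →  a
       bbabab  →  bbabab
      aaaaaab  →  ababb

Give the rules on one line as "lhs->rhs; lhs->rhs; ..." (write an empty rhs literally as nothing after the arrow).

  | bab
  | bbbbaaaa => aabaaaa => aaaa => aba
  | bbbaaba => aaaaba => ababa
  | bbaabb => bbb => aa => a

aa->a; aaa->ab; aab->; bbb->aa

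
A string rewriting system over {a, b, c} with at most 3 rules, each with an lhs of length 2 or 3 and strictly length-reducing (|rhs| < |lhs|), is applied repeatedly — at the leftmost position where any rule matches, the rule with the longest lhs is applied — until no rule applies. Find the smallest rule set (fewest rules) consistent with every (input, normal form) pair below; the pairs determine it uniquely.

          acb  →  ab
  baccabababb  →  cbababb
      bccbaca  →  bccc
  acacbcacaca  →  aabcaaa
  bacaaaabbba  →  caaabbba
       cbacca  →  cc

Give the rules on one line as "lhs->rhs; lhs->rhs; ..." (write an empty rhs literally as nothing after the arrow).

ac->a; baa->c

  | acb => ab
  | baccabababb => bacabababb => baabababb => cbababb
  | bccbaca => bccbaa => bccc
  | acacbcacaca => aacbcacaca => aabcacaca => aabcaaca => aabcaaa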